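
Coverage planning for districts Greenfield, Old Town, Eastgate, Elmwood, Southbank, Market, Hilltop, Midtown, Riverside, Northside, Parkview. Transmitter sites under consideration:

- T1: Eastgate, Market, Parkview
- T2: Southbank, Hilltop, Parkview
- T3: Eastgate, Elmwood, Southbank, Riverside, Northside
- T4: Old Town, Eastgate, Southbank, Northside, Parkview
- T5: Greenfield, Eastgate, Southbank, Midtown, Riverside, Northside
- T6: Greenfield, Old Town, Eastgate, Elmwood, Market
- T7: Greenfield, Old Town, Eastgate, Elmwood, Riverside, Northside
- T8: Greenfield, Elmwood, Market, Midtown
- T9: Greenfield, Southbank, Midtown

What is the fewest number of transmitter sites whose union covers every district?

T2, T5, T6 together cover {Greenfield, Old Town, Eastgate, Elmwood, Southbank, Market, Hilltop, Midtown, Riverside, Northside, Parkview} — every district.
No 2 of the 9 transmitter sites cover everything (all 36 pairs fall short), so 3 is minimum.

3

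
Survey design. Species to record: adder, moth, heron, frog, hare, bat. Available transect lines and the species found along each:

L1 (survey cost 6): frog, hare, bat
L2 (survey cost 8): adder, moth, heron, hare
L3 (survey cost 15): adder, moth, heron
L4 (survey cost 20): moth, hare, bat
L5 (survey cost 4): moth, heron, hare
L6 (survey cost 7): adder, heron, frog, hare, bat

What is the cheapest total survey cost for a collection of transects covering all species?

11

L5, L6 cover every species at survey cost 4 + 7 = 11.
Any cover uses at least 2 transects; among all covering selections none totals below 11.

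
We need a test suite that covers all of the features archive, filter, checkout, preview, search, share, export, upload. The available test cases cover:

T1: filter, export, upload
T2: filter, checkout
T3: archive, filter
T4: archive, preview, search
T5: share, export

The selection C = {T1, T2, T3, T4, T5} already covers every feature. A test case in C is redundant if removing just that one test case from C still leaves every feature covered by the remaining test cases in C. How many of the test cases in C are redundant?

1

Drop T1: upload uncovered — not redundant.
Drop T2: checkout uncovered — not redundant.
Drop T3: the rest still cover every feature — redundant.
Drop T4: preview, search uncovered — not redundant.
Drop T5: share uncovered — not redundant.
1 redundant: T3.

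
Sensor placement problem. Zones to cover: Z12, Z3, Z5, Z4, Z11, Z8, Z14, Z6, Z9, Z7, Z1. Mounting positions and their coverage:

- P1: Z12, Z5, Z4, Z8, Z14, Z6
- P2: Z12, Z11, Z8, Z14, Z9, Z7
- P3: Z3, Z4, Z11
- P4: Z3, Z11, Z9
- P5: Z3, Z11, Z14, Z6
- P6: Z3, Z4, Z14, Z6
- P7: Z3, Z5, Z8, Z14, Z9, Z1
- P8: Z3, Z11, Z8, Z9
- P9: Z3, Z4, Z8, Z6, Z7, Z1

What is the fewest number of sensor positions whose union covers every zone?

P1, P2, P7 together cover {Z12, Z3, Z5, Z4, Z11, Z8, Z14, Z6, Z9, Z7, Z1} — every zone.
No 2 of the 9 sensor positions cover everything (all 36 pairs fall short), so 3 is minimum.

3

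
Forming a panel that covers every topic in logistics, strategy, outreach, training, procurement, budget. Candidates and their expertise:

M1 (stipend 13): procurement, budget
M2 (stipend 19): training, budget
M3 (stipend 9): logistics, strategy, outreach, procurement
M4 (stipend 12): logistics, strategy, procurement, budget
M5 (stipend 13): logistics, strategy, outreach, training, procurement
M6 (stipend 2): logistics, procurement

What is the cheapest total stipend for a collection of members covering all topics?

M4, M5 cover every topic at stipend 12 + 13 = 25.
Any cover uses at least 2 members; among all covering selections none totals below 25.

25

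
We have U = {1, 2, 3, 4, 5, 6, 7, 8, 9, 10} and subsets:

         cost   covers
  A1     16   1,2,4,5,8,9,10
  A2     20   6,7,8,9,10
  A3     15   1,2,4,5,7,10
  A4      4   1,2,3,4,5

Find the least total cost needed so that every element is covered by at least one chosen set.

A2, A4 cover every element at cost 20 + 4 = 24.
Any cover uses at least 2 sets; among all covering selections none totals below 24.

24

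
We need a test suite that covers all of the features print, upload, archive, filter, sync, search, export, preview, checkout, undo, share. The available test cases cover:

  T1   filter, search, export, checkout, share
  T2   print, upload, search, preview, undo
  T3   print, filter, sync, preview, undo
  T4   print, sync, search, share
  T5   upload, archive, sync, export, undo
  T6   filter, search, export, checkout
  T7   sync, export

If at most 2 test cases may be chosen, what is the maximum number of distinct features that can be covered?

Choosing T1, T2 covers {print, upload, filter, search, export, preview, checkout, undo, share} — 9 features.
No choice of 2 test cases does better; here archive, sync are left uncovered.

9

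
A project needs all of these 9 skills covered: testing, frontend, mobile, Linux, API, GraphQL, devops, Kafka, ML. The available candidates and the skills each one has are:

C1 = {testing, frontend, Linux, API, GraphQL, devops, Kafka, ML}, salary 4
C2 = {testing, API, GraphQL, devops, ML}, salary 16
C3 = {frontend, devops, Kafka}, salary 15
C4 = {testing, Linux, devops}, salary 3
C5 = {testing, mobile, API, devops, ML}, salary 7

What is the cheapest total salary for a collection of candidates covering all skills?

11

C1, C5 cover every skill at salary 4 + 7 = 11.
Any cover uses at least 2 candidates; among all covering selections none totals below 11.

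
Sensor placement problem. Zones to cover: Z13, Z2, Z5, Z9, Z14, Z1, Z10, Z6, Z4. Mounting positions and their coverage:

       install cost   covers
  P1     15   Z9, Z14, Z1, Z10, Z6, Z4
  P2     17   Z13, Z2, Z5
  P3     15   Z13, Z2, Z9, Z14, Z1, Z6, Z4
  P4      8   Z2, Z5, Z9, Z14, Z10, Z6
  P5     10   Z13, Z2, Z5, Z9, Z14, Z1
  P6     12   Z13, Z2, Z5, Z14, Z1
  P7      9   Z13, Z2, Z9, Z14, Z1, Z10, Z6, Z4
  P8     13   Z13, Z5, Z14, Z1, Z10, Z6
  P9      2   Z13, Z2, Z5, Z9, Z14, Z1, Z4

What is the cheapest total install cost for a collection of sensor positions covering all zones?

P4, P9 cover every zone at install cost 8 + 2 = 10.
Any cover uses at least 2 sensor positions; among all covering selections none totals below 10.

10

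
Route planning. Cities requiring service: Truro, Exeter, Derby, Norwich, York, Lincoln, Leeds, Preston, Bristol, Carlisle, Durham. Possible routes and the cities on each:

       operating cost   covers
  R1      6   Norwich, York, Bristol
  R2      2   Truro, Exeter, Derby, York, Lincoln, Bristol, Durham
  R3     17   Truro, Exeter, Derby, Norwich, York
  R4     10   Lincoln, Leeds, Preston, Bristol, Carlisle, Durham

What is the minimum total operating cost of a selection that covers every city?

18

R1, R2, R4 cover every city at operating cost 6 + 2 + 10 = 18.
Any cover uses at least 2 routes; among all covering selections none totals below 18.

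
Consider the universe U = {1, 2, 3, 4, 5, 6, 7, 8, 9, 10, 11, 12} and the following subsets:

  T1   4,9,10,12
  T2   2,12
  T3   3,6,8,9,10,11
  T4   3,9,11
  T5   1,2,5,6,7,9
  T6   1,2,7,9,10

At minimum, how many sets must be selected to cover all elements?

T1, T3, T5 together cover {1, 2, 3, 4, 5, 6, 7, 8, 9, 10, 11, 12} — every element.
No 2 of the 6 sets cover everything (all 15 pairs fall short), so 3 is minimum.

3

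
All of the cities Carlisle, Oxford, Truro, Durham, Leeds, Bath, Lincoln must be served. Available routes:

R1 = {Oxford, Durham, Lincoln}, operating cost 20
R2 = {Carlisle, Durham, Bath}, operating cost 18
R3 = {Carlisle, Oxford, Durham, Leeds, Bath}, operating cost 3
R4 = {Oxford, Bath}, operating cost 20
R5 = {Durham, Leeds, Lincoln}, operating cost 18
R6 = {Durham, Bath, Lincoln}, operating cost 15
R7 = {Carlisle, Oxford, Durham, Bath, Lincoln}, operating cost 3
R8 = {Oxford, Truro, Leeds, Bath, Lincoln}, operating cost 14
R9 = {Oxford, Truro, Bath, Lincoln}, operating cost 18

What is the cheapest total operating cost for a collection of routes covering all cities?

17

R3, R8 cover every city at operating cost 3 + 14 = 17.
Any cover uses at least 2 routes; among all covering selections none totals below 17.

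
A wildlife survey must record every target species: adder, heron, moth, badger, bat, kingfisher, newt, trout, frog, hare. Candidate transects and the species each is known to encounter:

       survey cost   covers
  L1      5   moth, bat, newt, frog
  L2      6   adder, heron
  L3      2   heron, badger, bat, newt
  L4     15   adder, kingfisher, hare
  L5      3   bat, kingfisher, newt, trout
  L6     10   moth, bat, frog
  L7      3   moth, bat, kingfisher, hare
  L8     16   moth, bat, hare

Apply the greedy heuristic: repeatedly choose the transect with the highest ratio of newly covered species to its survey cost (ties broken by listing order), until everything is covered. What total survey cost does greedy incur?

Pick 1: L3 adds 4 new (heron, badger, bat, newt) at survey cost 2 (ratio 4/2).
Pick 2: L7 adds 3 new (moth, kingfisher, hare) at survey cost 3 (ratio 3/3).
Pick 3: L5 adds 1 new (trout) at survey cost 3 (ratio 1/3).
Pick 4: L1 adds 1 new (frog) at survey cost 5 (ratio 1/5).
Pick 5: L2 adds 1 new (adder) at survey cost 6 (ratio 1/6).
Greedy total survey cost: 2 + 3 + 3 + 5 + 6 = 19.

19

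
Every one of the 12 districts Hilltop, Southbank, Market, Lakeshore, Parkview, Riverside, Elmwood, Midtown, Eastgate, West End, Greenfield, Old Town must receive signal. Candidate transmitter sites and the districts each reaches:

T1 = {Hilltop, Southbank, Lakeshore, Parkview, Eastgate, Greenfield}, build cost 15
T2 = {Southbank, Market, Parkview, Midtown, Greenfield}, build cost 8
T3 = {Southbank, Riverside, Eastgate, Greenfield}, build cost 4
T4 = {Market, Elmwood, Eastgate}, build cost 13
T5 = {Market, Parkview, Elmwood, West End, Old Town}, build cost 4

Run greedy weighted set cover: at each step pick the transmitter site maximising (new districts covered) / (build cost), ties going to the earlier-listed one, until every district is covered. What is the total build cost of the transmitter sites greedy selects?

Pick 1: T5 adds 5 new (Market, Parkview, Elmwood, West End, Old Town) at build cost 4 (ratio 5/4).
Pick 2: T3 adds 4 new (Southbank, Riverside, Eastgate, Greenfield) at build cost 4 (ratio 4/4).
Pick 3: T1 adds 2 new (Hilltop, Lakeshore) at build cost 15 (ratio 2/15).
Pick 4: T2 adds 1 new (Midtown) at build cost 8 (ratio 1/8).
Greedy total build cost: 4 + 4 + 15 + 8 = 31.

31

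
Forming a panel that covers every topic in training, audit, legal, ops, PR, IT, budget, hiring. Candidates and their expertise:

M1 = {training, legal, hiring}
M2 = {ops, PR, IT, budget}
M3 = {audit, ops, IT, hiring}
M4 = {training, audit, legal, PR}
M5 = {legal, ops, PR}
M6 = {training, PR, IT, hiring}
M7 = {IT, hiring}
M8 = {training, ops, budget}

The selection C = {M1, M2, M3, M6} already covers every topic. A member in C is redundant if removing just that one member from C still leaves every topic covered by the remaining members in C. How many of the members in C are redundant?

Drop M1: legal uncovered — not redundant.
Drop M2: budget uncovered — not redundant.
Drop M3: audit uncovered — not redundant.
Drop M6: the rest still cover every topic — redundant.
1 redundant: M6.

1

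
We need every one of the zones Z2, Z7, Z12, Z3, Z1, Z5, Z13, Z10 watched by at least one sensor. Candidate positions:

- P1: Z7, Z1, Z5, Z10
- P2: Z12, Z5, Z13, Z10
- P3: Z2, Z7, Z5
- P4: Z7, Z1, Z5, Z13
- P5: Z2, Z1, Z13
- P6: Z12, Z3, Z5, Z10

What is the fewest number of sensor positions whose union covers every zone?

3

P1, P5, P6 together cover {Z2, Z7, Z12, Z3, Z1, Z5, Z13, Z10} — every zone.
No 2 of the 6 sensor positions cover everything (all 15 pairs fall short), so 3 is minimum.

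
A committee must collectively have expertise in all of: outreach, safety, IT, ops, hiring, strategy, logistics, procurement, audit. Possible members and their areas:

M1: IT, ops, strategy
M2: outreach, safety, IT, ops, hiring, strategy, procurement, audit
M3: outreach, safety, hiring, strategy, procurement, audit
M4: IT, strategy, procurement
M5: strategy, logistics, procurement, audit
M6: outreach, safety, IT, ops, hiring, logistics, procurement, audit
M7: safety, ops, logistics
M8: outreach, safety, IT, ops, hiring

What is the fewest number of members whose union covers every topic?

M1, M6 together cover {outreach, safety, IT, ops, hiring, strategy, logistics, procurement, audit} — every topic.
No single member contains all 9 topics, so 2 is optimal.

2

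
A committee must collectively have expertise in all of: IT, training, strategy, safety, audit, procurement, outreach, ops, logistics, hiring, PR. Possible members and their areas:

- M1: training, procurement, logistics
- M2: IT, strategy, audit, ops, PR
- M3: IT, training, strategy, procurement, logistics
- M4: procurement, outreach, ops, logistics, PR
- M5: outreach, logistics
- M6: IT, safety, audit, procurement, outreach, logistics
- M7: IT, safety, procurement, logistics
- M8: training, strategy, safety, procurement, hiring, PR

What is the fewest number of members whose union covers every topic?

3

M2, M4, M8 together cover {IT, training, strategy, safety, audit, procurement, outreach, ops, logistics, hiring, PR} — every topic.
No 2 of the 8 members cover everything (all 28 pairs fall short), so 3 is minimum.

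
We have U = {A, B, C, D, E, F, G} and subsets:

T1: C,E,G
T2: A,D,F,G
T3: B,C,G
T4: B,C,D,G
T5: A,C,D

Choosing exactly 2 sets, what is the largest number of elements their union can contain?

Choosing T1, T2 covers {A, C, D, E, F, G} — 6 elements.
No choice of 2 sets does better; here B is left uncovered.

6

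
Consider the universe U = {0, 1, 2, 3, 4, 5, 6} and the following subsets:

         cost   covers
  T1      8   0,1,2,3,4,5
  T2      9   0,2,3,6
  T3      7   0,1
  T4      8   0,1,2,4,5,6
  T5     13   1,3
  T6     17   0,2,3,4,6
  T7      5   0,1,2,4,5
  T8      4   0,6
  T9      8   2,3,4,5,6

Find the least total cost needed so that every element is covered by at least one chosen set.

T1, T8 cover every element at cost 8 + 4 = 12.
Any cover uses at least 2 sets; among all covering selections none totals below 12.

12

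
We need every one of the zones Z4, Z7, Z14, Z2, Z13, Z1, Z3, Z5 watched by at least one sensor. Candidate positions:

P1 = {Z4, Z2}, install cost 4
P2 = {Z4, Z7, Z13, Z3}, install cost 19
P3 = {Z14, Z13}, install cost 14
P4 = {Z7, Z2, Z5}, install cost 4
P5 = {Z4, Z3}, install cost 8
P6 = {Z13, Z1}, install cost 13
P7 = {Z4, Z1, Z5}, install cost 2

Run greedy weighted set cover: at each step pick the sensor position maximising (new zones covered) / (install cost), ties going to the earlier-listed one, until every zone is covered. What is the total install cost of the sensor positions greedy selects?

Pick 1: P7 adds 3 new (Z4, Z1, Z5) at install cost 2 (ratio 3/2).
Pick 2: P4 adds 2 new (Z7, Z2) at install cost 4 (ratio 2/4).
Pick 3: P3 adds 2 new (Z14, Z13) at install cost 14 (ratio 2/14).
Pick 4: P5 adds 1 new (Z3) at install cost 8 (ratio 1/8).
Greedy total install cost: 2 + 4 + 14 + 8 = 28.

28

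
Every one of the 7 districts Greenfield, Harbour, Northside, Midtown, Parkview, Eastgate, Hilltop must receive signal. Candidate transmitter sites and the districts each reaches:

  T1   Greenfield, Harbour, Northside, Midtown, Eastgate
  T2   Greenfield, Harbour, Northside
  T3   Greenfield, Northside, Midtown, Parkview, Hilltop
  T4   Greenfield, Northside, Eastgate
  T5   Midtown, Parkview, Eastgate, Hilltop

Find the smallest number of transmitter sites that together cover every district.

2

T1, T3 together cover {Greenfield, Harbour, Northside, Midtown, Parkview, Eastgate, Hilltop} — every district.
No single transmitter site contains all 7 districts, so 2 is optimal.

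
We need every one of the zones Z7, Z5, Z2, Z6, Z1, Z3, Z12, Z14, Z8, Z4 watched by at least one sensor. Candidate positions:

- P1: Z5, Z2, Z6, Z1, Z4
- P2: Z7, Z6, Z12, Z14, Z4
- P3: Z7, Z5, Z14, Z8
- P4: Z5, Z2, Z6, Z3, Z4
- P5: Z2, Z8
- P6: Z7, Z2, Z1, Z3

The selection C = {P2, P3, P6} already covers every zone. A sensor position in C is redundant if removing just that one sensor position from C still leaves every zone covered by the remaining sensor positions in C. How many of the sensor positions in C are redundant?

Drop P2: Z6, Z12, Z4 uncovered — not redundant.
Drop P3: Z5, Z8 uncovered — not redundant.
Drop P6: Z2, Z1, Z3 uncovered — not redundant.
None of the sensor positions in C is redundant.

0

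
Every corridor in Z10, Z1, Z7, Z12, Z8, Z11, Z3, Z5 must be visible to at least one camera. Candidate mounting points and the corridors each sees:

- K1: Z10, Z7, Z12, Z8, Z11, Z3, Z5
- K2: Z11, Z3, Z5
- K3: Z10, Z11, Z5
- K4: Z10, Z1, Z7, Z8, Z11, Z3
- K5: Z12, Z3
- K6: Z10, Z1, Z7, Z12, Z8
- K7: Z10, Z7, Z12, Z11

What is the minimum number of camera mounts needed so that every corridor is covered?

K1, K4 together cover {Z10, Z1, Z7, Z12, Z8, Z11, Z3, Z5} — every corridor.
No single camera mount contains all 8 corridors, so 2 is optimal.

2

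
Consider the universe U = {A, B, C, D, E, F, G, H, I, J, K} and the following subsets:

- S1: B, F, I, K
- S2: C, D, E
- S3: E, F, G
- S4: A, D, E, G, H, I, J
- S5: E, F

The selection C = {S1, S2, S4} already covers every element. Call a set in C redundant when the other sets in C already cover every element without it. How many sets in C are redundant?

Drop S1: B, F, K uncovered — not redundant.
Drop S2: C uncovered — not redundant.
Drop S4: A, G, H, J uncovered — not redundant.
None of the sets in C is redundant.

0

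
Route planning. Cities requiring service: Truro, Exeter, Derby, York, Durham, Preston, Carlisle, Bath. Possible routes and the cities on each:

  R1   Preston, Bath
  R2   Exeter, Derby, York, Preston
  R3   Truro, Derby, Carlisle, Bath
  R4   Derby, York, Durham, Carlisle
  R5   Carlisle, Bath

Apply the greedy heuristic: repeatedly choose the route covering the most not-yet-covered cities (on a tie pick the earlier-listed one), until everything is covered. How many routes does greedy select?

Pick 1: R2 covers 4 new cities (Exeter, Derby, York, Preston).
Pick 2: R3 covers 3 new cities (Truro, Carlisle, Bath).
Pick 3: R4 covers 1 new cities (Durham).
Greedy uses 3 routes.

3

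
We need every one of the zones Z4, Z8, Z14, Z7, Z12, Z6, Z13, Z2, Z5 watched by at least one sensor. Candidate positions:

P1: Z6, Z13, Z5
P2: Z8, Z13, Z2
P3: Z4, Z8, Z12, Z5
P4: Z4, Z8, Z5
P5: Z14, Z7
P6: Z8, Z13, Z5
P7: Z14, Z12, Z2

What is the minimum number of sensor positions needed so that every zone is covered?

P1, P2, P3, P5 together cover {Z4, Z8, Z14, Z7, Z12, Z6, Z13, Z2, Z5} — every zone.
No 3 of the 7 sensor positions cover everything (all 35 triples fall short), so 4 is minimum.

4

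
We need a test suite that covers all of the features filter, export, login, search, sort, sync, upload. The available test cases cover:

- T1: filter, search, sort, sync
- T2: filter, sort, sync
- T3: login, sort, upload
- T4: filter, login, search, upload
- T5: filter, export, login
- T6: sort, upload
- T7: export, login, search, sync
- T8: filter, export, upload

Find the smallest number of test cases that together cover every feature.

3

T1, T3, T5 together cover {filter, export, login, search, sort, sync, upload} — every feature.
No 2 of the 8 test cases cover everything (all 28 pairs fall short), so 3 is minimum.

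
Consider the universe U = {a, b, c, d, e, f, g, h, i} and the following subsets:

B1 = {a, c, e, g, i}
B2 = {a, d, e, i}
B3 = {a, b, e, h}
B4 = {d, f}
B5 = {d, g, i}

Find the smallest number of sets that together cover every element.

3

B1, B3, B4 together cover {a, b, c, d, e, f, g, h, i} — every element.
No 2 of the 5 sets cover everything (all 10 pairs fall short), so 3 is minimum.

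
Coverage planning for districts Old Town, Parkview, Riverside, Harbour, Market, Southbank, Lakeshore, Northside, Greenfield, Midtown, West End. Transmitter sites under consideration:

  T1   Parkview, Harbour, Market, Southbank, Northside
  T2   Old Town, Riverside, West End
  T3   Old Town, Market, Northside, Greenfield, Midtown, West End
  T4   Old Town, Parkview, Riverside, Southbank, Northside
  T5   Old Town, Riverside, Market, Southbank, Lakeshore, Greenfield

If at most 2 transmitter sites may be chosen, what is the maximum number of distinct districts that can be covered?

Choosing T1, T3 covers {Old Town, Parkview, Harbour, Market, Southbank, Northside, Greenfield, Midtown, West End} — 9 districts.
No choice of 2 transmitter sites does better; here Riverside, Lakeshore are left uncovered.

9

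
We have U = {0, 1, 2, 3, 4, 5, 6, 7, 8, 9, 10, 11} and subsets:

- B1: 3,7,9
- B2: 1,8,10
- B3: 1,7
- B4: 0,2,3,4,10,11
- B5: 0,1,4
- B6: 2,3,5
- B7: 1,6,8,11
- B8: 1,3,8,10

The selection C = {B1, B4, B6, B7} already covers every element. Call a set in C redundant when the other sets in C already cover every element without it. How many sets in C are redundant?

Drop B1: 7, 9 uncovered — not redundant.
Drop B4: 0, 4, 10 uncovered — not redundant.
Drop B6: 5 uncovered — not redundant.
Drop B7: 1, 6, 8 uncovered — not redundant.
None of the sets in C is redundant.

0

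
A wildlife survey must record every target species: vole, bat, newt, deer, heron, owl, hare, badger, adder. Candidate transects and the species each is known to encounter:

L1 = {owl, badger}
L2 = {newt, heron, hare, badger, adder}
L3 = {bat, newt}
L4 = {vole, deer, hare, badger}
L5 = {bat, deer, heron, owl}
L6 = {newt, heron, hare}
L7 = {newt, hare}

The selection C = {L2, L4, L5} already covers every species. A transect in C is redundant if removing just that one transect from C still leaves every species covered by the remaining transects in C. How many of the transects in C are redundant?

Drop L2: newt, adder uncovered — not redundant.
Drop L4: vole uncovered — not redundant.
Drop L5: bat, owl uncovered — not redundant.
None of the transects in C is redundant.

0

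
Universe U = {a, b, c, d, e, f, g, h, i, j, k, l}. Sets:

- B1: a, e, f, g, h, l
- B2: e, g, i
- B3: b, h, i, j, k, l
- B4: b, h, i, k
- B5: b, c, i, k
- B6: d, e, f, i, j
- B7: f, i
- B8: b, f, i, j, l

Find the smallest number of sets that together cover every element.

3

B1, B5, B6 together cover {a, b, c, d, e, f, g, h, i, j, k, l} — every element.
No 2 of the 8 sets cover everything (all 28 pairs fall short), so 3 is minimum.
Greedy (largest uncovered first) would take B1, B3, B5, B6 — 4 sets — but 3 suffice.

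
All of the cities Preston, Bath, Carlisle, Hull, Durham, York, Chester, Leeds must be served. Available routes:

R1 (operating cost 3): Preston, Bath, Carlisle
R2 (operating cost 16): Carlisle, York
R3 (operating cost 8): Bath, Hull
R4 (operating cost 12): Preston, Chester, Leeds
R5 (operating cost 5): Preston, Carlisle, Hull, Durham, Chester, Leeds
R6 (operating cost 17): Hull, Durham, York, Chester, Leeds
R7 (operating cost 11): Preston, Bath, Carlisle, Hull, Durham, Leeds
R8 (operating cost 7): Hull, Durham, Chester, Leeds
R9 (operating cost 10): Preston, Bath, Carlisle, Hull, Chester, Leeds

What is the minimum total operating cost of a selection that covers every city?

20

R1, R6 cover every city at operating cost 3 + 17 = 20.
Any cover uses at least 2 routes; among all covering selections none totals below 20.
Greedy by coverage-per-operating cost would pick R5, R1, R2 for 24 — worse than the optimum 20.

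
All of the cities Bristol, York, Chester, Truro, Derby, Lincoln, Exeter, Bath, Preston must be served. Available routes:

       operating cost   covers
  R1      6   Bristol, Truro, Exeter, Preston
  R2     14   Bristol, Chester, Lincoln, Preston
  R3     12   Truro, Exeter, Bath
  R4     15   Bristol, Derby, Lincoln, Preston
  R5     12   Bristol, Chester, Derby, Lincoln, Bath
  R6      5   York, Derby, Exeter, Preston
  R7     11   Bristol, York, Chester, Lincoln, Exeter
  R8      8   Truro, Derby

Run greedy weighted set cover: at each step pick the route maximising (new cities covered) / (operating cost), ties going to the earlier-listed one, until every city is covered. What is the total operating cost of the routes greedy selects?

23

Pick 1: R6 adds 4 new (York, Derby, Exeter, Preston) at operating cost 5 (ratio 4/5).
Pick 2: R1 adds 2 new (Bristol, Truro) at operating cost 6 (ratio 2/6).
Pick 3: R5 adds 3 new (Chester, Lincoln, Bath) at operating cost 12 (ratio 3/12).
Greedy total operating cost: 5 + 6 + 12 = 23.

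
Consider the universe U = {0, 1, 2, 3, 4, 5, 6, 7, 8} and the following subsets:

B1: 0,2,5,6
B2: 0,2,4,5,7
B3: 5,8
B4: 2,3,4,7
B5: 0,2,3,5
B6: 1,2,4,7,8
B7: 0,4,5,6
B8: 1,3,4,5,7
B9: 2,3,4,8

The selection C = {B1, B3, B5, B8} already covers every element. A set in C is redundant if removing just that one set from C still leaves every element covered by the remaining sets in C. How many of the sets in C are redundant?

Drop B1: 6 uncovered — not redundant.
Drop B3: 8 uncovered — not redundant.
Drop B5: the rest still cover every element — redundant.
Drop B8: 1, 4, 7 uncovered — not redundant.
1 redundant: B5.

1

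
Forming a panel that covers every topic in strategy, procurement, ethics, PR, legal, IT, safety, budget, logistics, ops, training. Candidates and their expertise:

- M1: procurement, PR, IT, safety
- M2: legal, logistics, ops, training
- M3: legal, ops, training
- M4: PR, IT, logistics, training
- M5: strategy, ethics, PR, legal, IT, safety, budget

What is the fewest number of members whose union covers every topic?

M1, M2, M5 together cover {strategy, procurement, ethics, PR, legal, IT, safety, budget, logistics, ops, training} — every topic.
No 2 of the 5 members cover everything (all 10 pairs fall short), so 3 is minimum.

3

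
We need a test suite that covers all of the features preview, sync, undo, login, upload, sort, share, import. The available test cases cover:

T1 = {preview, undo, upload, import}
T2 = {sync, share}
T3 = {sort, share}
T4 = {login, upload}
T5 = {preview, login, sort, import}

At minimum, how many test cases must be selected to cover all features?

T1, T2, T5 together cover {preview, sync, undo, login, upload, sort, share, import} — every feature.
No 2 of the 5 test cases cover everything (all 10 pairs fall short), so 3 is minimum.

3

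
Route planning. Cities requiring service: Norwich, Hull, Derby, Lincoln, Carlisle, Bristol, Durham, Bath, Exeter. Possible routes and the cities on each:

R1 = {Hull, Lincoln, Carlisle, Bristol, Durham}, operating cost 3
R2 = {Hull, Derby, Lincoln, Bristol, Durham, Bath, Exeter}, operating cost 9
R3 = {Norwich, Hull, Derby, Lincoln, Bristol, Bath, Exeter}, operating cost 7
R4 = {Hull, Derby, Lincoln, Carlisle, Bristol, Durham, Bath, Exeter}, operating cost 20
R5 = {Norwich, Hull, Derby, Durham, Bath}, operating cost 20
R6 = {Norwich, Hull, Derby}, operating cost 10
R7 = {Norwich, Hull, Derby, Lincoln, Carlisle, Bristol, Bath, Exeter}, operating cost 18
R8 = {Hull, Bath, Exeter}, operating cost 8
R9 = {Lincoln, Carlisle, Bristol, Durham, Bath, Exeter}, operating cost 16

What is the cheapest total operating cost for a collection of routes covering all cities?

10

R1, R3 cover every city at operating cost 3 + 7 = 10.
Any cover uses at least 2 routes; among all covering selections none totals below 10.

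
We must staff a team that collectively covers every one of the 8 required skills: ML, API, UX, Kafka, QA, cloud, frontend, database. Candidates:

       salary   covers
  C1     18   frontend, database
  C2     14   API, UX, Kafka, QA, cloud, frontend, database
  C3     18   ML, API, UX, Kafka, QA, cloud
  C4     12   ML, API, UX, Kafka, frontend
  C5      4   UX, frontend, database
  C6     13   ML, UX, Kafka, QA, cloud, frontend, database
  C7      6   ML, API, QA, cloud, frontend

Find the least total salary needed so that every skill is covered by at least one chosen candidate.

19

C6, C7 cover every skill at salary 13 + 6 = 19.
Any cover uses at least 2 candidates; among all covering selections none totals below 19.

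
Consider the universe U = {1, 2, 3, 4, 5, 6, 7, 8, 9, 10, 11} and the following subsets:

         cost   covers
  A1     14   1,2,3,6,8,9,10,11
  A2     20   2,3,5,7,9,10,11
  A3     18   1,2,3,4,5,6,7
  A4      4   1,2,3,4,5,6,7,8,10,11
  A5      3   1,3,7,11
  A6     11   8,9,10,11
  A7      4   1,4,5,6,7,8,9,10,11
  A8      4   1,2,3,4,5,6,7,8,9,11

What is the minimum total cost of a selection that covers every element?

A4, A7 cover every element at cost 4 + 4 = 8.
Any cover uses at least 2 sets; among all covering selections none totals below 8.

8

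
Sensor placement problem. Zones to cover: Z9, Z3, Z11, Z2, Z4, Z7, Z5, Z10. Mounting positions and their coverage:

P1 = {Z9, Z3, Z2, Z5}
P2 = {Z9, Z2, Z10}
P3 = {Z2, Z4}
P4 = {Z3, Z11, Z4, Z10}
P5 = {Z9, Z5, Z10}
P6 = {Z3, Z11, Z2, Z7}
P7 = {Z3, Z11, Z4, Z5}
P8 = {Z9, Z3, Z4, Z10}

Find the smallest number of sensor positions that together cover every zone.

3

P1, P4, P6 together cover {Z9, Z3, Z11, Z2, Z4, Z7, Z5, Z10} — every zone.
No 2 of the 8 sensor positions cover everything (all 28 pairs fall short), so 3 is minimum.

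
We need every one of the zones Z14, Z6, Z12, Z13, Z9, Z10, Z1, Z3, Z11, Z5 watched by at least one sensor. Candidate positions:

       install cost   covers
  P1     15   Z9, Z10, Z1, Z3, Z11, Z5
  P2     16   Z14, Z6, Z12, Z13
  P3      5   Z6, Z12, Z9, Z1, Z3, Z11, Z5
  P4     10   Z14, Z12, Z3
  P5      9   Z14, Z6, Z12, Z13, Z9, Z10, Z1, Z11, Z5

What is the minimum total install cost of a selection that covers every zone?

P3, P5 cover every zone at install cost 5 + 9 = 14.
Any cover uses at least 2 sensor positions; among all covering selections none totals below 14.

14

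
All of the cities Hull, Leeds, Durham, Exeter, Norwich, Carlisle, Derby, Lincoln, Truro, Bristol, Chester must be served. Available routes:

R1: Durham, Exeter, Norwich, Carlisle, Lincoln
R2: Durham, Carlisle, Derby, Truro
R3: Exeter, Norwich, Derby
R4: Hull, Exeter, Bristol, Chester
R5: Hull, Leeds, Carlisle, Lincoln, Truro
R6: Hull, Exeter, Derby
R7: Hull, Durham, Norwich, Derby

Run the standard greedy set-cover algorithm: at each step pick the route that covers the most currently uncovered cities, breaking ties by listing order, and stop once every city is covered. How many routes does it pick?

Pick 1: R1 covers 5 new cities (Durham, Exeter, Norwich, Carlisle, Lincoln).
Pick 2: R4 covers 3 new cities (Hull, Bristol, Chester).
Pick 3: R2 covers 2 new cities (Derby, Truro).
Pick 4: R5 covers 1 new cities (Leeds).
Greedy uses 4 routes. (The true minimum is 3.)

4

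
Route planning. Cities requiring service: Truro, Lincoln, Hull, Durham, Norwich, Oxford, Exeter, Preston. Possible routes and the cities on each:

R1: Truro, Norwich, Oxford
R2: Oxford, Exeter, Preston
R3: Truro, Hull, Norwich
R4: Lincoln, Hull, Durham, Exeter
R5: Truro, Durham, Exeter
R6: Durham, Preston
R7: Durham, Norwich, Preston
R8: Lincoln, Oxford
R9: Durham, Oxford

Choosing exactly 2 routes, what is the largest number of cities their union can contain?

7

Choosing R1, R4 covers {Truro, Lincoln, Hull, Durham, Norwich, Oxford, Exeter} — 7 cities.
No choice of 2 routes does better; here Preston is left uncovered.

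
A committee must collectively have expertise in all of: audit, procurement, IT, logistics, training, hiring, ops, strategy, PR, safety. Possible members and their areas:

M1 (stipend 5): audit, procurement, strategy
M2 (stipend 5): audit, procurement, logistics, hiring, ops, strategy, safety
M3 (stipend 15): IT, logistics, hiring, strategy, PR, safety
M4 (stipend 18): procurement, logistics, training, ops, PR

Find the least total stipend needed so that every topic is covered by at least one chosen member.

M1, M3, M4 cover every topic at stipend 5 + 15 + 18 = 38.
Any cover uses at least 3 members; among all covering selections none totals below 38.

38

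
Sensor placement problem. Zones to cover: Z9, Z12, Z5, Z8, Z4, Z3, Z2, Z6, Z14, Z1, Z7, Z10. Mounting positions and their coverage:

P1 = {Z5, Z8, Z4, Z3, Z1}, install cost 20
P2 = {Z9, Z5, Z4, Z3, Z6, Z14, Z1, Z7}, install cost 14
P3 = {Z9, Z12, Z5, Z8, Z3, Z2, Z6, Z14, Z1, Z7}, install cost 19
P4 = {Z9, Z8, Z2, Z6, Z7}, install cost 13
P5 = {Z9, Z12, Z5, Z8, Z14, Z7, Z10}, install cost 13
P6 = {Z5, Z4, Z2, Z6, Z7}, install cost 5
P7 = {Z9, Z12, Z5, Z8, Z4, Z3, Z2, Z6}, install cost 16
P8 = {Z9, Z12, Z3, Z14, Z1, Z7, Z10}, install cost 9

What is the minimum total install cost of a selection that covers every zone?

P7, P8 cover every zone at install cost 16 + 9 = 25.
Any cover uses at least 2 sensor positions; among all covering selections none totals below 25.

25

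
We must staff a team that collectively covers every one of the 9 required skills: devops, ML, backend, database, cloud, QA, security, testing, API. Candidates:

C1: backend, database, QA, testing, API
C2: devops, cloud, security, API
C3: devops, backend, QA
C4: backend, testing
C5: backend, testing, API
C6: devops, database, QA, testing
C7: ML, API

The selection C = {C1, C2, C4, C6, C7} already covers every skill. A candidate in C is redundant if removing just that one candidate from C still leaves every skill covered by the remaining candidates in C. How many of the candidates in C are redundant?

Drop C1: the rest still cover every skill — redundant.
Drop C2: cloud, security uncovered — not redundant.
Drop C4: the rest still cover every skill — redundant.
Drop C6: the rest still cover every skill — redundant.
Drop C7: ML uncovered — not redundant.
3 redundant: C1, C4, C6.

3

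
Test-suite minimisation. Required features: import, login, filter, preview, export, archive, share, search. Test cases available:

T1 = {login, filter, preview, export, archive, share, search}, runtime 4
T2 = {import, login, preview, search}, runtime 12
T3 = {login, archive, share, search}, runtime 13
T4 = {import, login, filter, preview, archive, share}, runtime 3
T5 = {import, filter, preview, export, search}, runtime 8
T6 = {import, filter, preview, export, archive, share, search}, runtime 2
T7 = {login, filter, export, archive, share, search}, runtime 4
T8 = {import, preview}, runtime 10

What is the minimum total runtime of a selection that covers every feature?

T4, T6 cover every feature at runtime 3 + 2 = 5.
Any cover uses at least 2 test cases; among all covering selections none totals below 5.

5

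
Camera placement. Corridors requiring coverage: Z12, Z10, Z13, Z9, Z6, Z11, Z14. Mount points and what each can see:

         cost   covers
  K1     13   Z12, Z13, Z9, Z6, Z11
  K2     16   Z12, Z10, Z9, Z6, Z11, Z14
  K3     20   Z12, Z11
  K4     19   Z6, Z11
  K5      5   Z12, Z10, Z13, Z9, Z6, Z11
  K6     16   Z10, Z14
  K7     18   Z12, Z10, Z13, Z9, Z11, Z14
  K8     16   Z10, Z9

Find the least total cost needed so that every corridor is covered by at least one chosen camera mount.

21

K2, K5 cover every corridor at cost 16 + 5 = 21.
Any cover uses at least 2 camera mounts; among all covering selections none totals below 21.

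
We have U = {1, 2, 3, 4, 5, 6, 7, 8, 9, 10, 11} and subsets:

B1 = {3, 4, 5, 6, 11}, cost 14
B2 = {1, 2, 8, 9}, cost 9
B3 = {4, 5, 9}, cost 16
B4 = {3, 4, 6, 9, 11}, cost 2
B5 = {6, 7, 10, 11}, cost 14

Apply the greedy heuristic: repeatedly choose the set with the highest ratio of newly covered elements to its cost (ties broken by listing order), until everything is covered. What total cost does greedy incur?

39

Pick 1: B4 adds 5 new (3, 4, 6, 9, 11) at cost 2 (ratio 5/2).
Pick 2: B2 adds 3 new (1, 2, 8) at cost 9 (ratio 3/9).
Pick 3: B5 adds 2 new (7, 10) at cost 14 (ratio 2/14).
Pick 4: B1 adds 1 new (5) at cost 14 (ratio 1/14).
Greedy total cost: 2 + 9 + 14 + 14 = 39. (The true optimum is 37, so greedy overshoots here.)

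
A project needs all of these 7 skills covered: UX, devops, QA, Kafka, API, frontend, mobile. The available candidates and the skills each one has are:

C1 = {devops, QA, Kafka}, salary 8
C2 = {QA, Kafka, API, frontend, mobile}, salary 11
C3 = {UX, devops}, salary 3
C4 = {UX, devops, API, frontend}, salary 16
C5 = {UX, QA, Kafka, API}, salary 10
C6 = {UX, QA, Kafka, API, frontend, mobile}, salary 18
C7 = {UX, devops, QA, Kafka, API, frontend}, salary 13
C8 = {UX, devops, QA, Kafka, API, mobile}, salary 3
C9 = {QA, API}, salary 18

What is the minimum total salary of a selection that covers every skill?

C2, C3 cover every skill at salary 11 + 3 = 14.
Any cover uses at least 2 candidates; among all covering selections none totals below 14.

14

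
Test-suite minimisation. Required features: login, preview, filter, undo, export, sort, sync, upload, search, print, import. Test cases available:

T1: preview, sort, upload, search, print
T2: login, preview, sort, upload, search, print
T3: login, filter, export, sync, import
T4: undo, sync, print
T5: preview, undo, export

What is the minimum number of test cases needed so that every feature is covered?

3

T1, T3, T4 together cover {login, preview, filter, undo, export, sort, sync, upload, search, print, import} — every feature.
No 2 of the 5 test cases cover everything (all 10 pairs fall short), so 3 is minimum.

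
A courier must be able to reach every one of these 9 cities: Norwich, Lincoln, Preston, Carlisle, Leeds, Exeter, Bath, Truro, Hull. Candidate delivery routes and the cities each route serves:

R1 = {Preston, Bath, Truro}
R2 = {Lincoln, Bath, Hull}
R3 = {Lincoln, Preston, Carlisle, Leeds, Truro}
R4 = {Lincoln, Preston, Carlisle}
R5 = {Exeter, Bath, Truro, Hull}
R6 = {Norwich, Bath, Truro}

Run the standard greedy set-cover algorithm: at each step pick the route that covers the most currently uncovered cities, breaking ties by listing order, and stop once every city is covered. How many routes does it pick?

3

Pick 1: R3 covers 5 new cities (Lincoln, Preston, Carlisle, Leeds, Truro).
Pick 2: R5 covers 3 new cities (Exeter, Bath, Hull).
Pick 3: R6 covers 1 new cities (Norwich).
Greedy uses 3 routes.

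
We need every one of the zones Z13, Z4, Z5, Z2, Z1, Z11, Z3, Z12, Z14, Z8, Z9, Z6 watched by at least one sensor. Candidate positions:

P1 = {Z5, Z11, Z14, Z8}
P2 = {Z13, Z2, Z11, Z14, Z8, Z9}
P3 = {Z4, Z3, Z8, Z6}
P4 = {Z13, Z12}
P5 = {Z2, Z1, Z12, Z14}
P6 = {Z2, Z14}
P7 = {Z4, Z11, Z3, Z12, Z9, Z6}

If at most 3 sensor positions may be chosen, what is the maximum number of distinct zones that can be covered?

Choosing P1, P2, P7 covers {Z13, Z4, Z5, Z2, Z11, Z3, Z12, Z14, Z8, Z9, Z6} — 11 zones.
No choice of 3 sensor positions does better; here Z1 is left uncovered.

11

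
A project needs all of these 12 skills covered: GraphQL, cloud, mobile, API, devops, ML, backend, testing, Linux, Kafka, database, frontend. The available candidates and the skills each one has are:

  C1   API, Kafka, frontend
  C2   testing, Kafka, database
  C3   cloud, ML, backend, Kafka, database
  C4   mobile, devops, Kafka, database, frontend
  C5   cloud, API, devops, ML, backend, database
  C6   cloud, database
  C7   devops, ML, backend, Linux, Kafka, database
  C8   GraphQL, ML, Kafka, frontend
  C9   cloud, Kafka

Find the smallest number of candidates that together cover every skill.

5

C2, C4, C5, C7, C8 together cover {GraphQL, cloud, mobile, API, devops, ML, backend, testing, Linux, Kafka, database, frontend} — every skill.
No 4 of the 9 candidates cover everything (all 126 size-4 selections fall short), so 5 is minimum.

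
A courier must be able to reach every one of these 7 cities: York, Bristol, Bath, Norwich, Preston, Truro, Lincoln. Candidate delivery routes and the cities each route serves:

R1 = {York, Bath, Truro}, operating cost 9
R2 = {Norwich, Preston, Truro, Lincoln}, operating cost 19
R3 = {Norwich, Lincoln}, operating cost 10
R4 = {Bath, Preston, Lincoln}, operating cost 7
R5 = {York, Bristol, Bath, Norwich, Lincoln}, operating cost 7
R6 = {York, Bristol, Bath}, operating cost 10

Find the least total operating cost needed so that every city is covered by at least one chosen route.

23

R1, R4, R5 cover every city at operating cost 9 + 7 + 7 = 23.
Any cover uses at least 2 routes; among all covering selections none totals below 23.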